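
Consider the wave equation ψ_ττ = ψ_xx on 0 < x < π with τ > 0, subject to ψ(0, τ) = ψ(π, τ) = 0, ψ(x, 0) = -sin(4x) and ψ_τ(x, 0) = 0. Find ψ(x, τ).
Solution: Using separation of variables ψ = X(x)T(τ):
Eigenfunctions: sin(nx), n = 1, 2, 3, ...
General solution: ψ(x, τ) = Σ [A_n cos(n τ) + B_n sin(n τ)] sin(nx)
From ψ(x,0) = -sin(4x): A_4=-1. From ψ_τ(x,0) = 0: all B_n = 0.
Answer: ψ(x, τ) = -sin(4x)cos(4τ)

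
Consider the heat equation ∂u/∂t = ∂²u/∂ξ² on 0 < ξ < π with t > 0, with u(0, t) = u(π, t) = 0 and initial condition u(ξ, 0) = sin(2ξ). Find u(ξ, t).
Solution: Separating variables: u = Σ c_n exp(-n²t) sin(nξ). From u(ξ,0) = sin(2ξ): c_2=1.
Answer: u(ξ, t) = exp(-4t)sin(2ξ)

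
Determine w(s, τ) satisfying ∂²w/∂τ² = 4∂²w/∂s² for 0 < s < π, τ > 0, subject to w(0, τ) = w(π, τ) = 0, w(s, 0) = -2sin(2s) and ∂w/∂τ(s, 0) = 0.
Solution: Separating variables: w = Σ [A_n cos(ω_n τ) + B_n sin(ω_n τ)] sin(ns), ω_n = 2n. From ICs: A_2=-2.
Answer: w(s, τ) = -2sin(2s)cos(4τ)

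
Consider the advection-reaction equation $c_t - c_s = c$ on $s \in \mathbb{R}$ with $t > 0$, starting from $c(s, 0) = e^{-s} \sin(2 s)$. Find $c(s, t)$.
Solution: Substitute $c = e^{-s}u$.
Then $c_s = e^{-s}(u_s - u)$, $c_t = e^{-s}u_t$; substituting and dividing by $e^{-s}$, the lower-order terms cancel: $u_t - u_s = 0$ (standard advection equation).
Data for $u$: $u(s,0) = e^{s}c(s,0) = \sin(2 s)$.
By characteristics ($ds/dt = -1$), $u(s,t) = f(s + t)$ with $f = u( \cdot , 0)$.
So $u(s,t) = \sin(2 s + 2 t)$, and $c(s,t) = e^{-s}u(s,t)$.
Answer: $c(s, t) = e^{-s} \sin(2 s + 2 t)$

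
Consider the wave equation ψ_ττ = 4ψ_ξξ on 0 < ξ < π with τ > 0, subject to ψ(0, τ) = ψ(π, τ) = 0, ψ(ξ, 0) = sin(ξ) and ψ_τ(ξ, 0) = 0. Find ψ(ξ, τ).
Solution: Separating variables: ψ = Σ [A_n cos(ω_n τ) + B_n sin(ω_n τ)] sin(nξ), ω_n = 2n. From ICs: A_1=1.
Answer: ψ(ξ, τ) = sin(ξ)cos(2τ)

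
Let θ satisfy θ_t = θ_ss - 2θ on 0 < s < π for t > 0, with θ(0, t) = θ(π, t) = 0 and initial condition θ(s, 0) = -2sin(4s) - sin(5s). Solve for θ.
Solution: Substitute θ = exp(-2t)u.
Then θ_t = exp(-2t)(u_t - 2u), θ_ss = exp(-2t)u_ss; substituting and dividing by exp(-2t), the lower-order terms cancel: u_t = u_ss (standard heat equation).
Data for u: u(s,0) = θ(s,0) = -2sin(4s) - sin(5s). The boundary conditions carry over: u(0,t) = u(π,t) = 0.
Separating variables: u = Σ c_n exp(-n²t) sin(ns). From u(s,0) = -2sin(4s) - sin(5s): c_4=-2, c_5=-1.
So u(s,t) = -2exp(-16t)sin(4s) - exp(-25t)sin(5s), and θ(s,t) = exp(-2t)u(s,t).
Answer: θ(s, t) = -2exp(-18t)sin(4s) - exp(-27t)sin(5s)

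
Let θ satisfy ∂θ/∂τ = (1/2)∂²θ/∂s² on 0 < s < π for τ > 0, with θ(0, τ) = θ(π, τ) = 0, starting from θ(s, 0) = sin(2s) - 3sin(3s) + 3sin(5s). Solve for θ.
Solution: Using separation of variables θ = X(s)G(τ):
Eigenfunctions: sin(ns), n = 1, 2, 3, ...
General solution: θ(s, τ) = Σ c_n sin(ns) exp(-n² τ/2)
Matching θ(s,0) = sin(2s) - 3sin(3s) + 3sin(5s) term by term: c_2=1, c_3=-3, c_5=3.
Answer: θ(s, τ) = exp(-2τ)sin(2s) - 3exp(-9τ/2)sin(3s) + 3exp(-25τ/2)sin(5s)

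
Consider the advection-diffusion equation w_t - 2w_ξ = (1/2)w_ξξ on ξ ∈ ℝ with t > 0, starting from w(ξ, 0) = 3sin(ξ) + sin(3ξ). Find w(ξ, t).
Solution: Moving frame: η = ξ + 2t, σ = t, w = u(η,σ), so w_t = u_σ + 2u_η and w_ξξ = u_ηη.
Hence w_t - 2w_ξ = u_σ and the PDE becomes the heat equation u_σ = (1/2)u_ηη on η ∈ ℝ.
Initial data: u(η,0) = w(η,0) = 3sin(η) + sin(3η). Each mode sin(nη) decays as exp(-n²σ/2) on ℝ, so u(η,σ) = Σ c_n exp(-n²σ/2) sin(nη) with c_1=3, c_3=1: u(η,σ) = 3exp(-σ/2)sin(η) + exp(-9σ/2)sin(3η).
Substituting back: w(ξ,t) = u(ξ + 2t, t).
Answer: w(ξ, t) = 3exp(-t/2)sin(2t + ξ) + exp(-9t/2)sin(6t + 3ξ)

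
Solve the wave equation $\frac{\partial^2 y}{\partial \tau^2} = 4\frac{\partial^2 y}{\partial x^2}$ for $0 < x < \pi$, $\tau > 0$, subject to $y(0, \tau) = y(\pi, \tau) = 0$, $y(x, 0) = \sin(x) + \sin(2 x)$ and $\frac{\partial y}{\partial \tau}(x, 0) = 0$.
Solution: Separating variables: $y = \sum [A_n \cos(\omega_n \tau) + B_n \sin(\omega_n \tau)] \sin(nx)$, $\omega_n = 2n$. From ICs: $A_1=1, A_2=1$.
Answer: $y(x, \tau) = \sin(x) \cos(2 \tau) + \sin(2 x) \cos(4 \tau)$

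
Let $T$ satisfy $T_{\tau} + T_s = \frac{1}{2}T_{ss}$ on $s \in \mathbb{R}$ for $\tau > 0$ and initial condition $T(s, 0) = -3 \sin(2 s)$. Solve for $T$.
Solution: Change to a moving frame: let $\eta = s - \tau$, $\sigma = \tau$ and write $T(s,\tau) = u(\eta,\sigma)$.
By the chain rule $T_{\tau} = u_{\sigma} - u_{\eta}$, $T_s = u_{\eta}$, $T_{ss} = u_{\eta\eta}$.
Then $T_{\tau} + T_s = u_{\sigma}$: the advection term cancels and the PDE becomes the heat equation $u_{\sigma} = \frac{1}{2}u_{\eta\eta}$ on $\eta \in \mathbb{R}$.
Initial data: $u(\eta,0) = T(\eta,0) = -3 \sin(2 \eta)$.
On $\eta \in \mathbb{R}$ each mode satisfies $(\sin(n\eta))'' = -n^2 \sin(n\eta)$, so $e^{-n^2\sigma/2} \sin(n\eta)$ solves the heat equation; by superposition $u(\eta,\sigma) = \sum c_n e^{-n^2\sigma/2} \sin(n\eta)$.
Reading off the coefficients: $c_2=-3$, so $u(\eta,\sigma) = -3 e^{-2 \sigma} \sin(2 \eta)$.
Substituting back $\eta = s - \tau$, $\sigma = \tau$: $T(s,\tau) = u(s - \tau, \tau)$.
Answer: $T(s, \tau) = 3 e^{-2 \tau} \sin(2 \tau - 2 s)$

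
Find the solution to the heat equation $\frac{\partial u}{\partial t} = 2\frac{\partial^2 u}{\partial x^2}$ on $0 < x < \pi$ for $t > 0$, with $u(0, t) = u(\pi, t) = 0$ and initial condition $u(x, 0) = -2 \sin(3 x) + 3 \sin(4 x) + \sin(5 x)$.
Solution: Using separation of variables $u = X(x)T(t)$:
Eigenfunctions: $\sin(nx)$, $n = 1, 2, 3, \ldots$
General solution: $u(x, t) = \sum c_n \sin(nx) e^{-2n^2 t}$
Matching $u(x,0) = -2 \sin(3 x) + 3 \sin(4 x) + \sin(5 x)$ term by term: $c_3=-2, c_4=3, c_5=1$.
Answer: $u(x, t) = -2 e^{-18 t} \sin(3 x) + 3 e^{-32 t} \sin(4 x) + e^{-50 t} \sin(5 x)$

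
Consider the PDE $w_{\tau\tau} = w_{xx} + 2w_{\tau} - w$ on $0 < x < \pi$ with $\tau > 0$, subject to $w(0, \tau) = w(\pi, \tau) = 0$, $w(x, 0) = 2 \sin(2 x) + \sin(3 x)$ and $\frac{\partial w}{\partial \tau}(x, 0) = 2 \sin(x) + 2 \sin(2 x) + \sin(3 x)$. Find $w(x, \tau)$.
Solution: Substitute $w = e^{\tau}u$, i.e. $u = e^{-\tau}w$.
By the product rule, $w_{\tau} = e^{\tau}(u_{\tau} + u)$, $w_{\tau\tau} = e^{\tau}(u_{\tau\tau} + 2u_{\tau} + u)$, $w_{xx} = e^{\tau}u_{xx}$.
Substituting into the PDE and dividing by $e^{\tau}$: $u_{\tau\tau} + 2u_{\tau} + u = u_{xx} + 2(u_{\tau} + u) - u$.
The lower-order terms cancel, leaving the standard wave equation $u_{\tau\tau} = u_{xx}$.
Initial data for $u$: $u(x,0) = w(x,0) = 2 \sin(2 x) + \sin(3 x)$; $u_{\tau}(x,0) = w_{\tau}(x,0) - w(x,0) = 2 \sin(x)$. The boundary conditions carry over: $u(0,\tau) = u(\pi,\tau) = 0$.
Solve for $u$:
  Using separation of variables $u = X(x)T(\tau)$:
  Eigenfunctions: $\sin(nx)$, $n = 1, 2, 3, \ldots$
  General solution: $u(x, \tau) = \sum [A_n \cos(n \tau) + B_n \sin(n \tau)] \sin(nx)$
  From $u(x,0) = 2 \sin(2 x) + \sin(3 x)$: $A_2=2, A_3=1$. From $u_{\tau}(x,0) = 2 \sin(x)$, using $u_{\tau}(x,0) = \sum \omega_n B_n \sin(nx)$ with $\omega_n = n$: $B_1 = 2/1 = 2$.
Hence $u(x,\tau) = 2 \sin(x) \sin(\tau) + 2 \sin(2 x) \cos(2 \tau) + \sin(3 x) \cos(3 \tau)$.
Transform back: $w(x,\tau) = e^{\tau}u(x,\tau)$.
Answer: $w(x, \tau) = 2 e^{\tau} \sin(\tau) \sin(x) + 2 e^{\tau} \sin(2 x) \cos(2 \tau) + e^{\tau} \sin(3 x) \cos(3 \tau)$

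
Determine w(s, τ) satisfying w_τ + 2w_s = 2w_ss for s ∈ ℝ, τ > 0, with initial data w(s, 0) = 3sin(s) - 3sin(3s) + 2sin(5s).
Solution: Moving frame: η = s - 2τ, σ = τ, w = u(η,σ), so w_τ = u_σ - 2u_η and w_ss = u_ηη.
Hence w_τ + 2w_s = u_σ and the PDE becomes the heat equation u_σ = 2u_ηη on η ∈ ℝ.
Initial data: u(η,0) = w(η,0) = 3sin(η) - 3sin(3η) + 2sin(5η). Each mode sin(nη) decays as exp(-2n²σ) on ℝ, so u(η,σ) = Σ c_n exp(-2n²σ) sin(nη) with c_1=3, c_3=-3, c_5=2: u(η,σ) = 3exp(-2σ)sin(η) - 3exp(-18σ)sin(3η) + 2exp(-50σ)sin(5η).
Substituting back: w(s,τ) = u(s - 2τ, τ).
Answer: w(s, τ) = 3exp(-2τ)sin(s - 2τ) - 3exp(-18τ)sin(3s - 6τ) + 2exp(-50τ)sin(5s - 10τ)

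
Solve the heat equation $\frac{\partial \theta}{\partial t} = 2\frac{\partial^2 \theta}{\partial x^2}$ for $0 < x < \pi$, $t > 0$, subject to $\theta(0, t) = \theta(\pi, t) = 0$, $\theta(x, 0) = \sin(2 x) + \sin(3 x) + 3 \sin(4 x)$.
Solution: Separating variables: $\theta = \sum c_n e^{-2n^2t} \sin(nx)$. From $\theta(x,0) = \sin(2 x) + \sin(3 x) + 3 \sin(4 x)$: $c_2=1, c_3=1, c_4=3$.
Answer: $\theta(x, t) = e^{-8 t} \sin(2 x) + e^{-18 t} \sin(3 x) + 3 e^{-32 t} \sin(4 x)$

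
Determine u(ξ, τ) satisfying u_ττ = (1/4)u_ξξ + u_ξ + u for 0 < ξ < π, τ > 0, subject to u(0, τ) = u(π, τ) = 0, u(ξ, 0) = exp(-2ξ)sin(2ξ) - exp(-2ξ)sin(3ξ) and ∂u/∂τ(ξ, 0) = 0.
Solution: Substitute u = exp(-2ξ)w, i.e. w = exp(2ξ)u.
By the product rule, u_ξ = exp(-2ξ)(w_ξ - 2w), u_ξξ = exp(-2ξ)(w_ξξ - 4w_ξ + 4w), u_ττ = exp(-2ξ)w_ττ.
Substituting into the PDE and dividing by exp(-2ξ): w_ττ = (1/4)(w_ξξ - 4w_ξ + 4w) + (w_ξ - 2w) + w.
The lower-order terms cancel, leaving the standard wave equation w_ττ = (1/4)w_ξξ.
Initial data for w: w(ξ,0) = exp(2ξ)u(ξ,0) = sin(2ξ) - sin(3ξ); w_τ(ξ,0) = exp(2ξ)u_τ(ξ,0) = 0. The boundary conditions carry over: w(0,τ) = w(π,τ) = 0.
Solve for w:
  Using separation of variables w = X(ξ)T(τ):
  Eigenfunctions: sin(nξ), n = 1, 2, 3, ...
  General solution: w(ξ, τ) = Σ [A_n cos(n τ/2) + B_n sin(n τ/2)] sin(nξ)
  From w(ξ,0) = sin(2ξ) - sin(3ξ): A_2=1, A_3=-1. From w_τ(ξ,0) = 0: all B_n = 0.
Hence w(ξ,τ) = sin(2ξ)cos(τ) - sin(3ξ)cos(3τ/2).
Transform back: u(ξ,τ) = exp(-2ξ)w(ξ,τ).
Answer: u(ξ, τ) = exp(-2ξ)sin(2ξ)cos(τ) - exp(-2ξ)sin(3ξ)cos(3τ/2)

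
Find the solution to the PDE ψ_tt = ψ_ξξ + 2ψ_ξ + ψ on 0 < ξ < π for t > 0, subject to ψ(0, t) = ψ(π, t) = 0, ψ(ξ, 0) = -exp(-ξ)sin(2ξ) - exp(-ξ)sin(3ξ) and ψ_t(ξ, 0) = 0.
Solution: Substitute ψ = exp(-ξ)u, i.e. u = exp(ξ)ψ.
By the product rule, ψ_ξ = exp(-ξ)(u_ξ - u), ψ_ξξ = exp(-ξ)(u_ξξ - 2u_ξ + u), ψ_tt = exp(-ξ)u_tt.
Substituting into the PDE and dividing by exp(-ξ): u_tt = (u_ξξ - 2u_ξ + u) + 2(u_ξ - u) + u.
The lower-order terms cancel, leaving the standard wave equation u_tt = u_ξξ.
Initial data for u: u(ξ,0) = exp(ξ)ψ(ξ,0) = -sin(2ξ) - sin(3ξ); u_t(ξ,0) = exp(ξ)ψ_t(ξ,0) = 0. The boundary conditions carry over: u(0,t) = u(π,t) = 0.
Solve for u:
  Using separation of variables u = X(ξ)T(t):
  Eigenfunctions: sin(nξ), n = 1, 2, 3, ...
  General solution: u(ξ, t) = Σ [A_n cos(n t) + B_n sin(n t)] sin(nξ)
  From u(ξ,0) = -sin(2ξ) - sin(3ξ): A_2=-1, A_3=-1. From u_t(ξ,0) = 0: all B_n = 0.
Hence u(ξ,t) = -sin(2ξ)cos(2t) - sin(3ξ)cos(3t).
Transform back: ψ(ξ,t) = exp(-ξ)u(ξ,t).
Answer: ψ(ξ, t) = -exp(-ξ)sin(2ξ)cos(2t) - exp(-ξ)sin(3ξ)cos(3t)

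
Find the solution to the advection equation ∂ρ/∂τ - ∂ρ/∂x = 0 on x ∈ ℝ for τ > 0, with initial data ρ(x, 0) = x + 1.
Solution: By characteristics (dx/dτ = -1), ρ(x,τ) = f(x + τ) with f = ρ(·, 0).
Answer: ρ(x, τ) = x + τ + 1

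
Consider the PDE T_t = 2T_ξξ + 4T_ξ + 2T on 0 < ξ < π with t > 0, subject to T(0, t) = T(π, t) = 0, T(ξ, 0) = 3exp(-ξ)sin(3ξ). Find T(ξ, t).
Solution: Substitute T = exp(-ξ)u, i.e. u = exp(ξ)T.
By the product rule, T_ξ = exp(-ξ)(u_ξ - u), T_ξξ = exp(-ξ)(u_ξξ - 2u_ξ + u), T_t = exp(-ξ)u_t.
Substituting into the PDE and dividing by exp(-ξ): u_t = 2(u_ξξ - 2u_ξ + u) + 4(u_ξ - u) + 2u.
The lower-order terms cancel, leaving the standard heat equation u_t = 2u_ξξ.
Initial data for u: u(ξ,0) = exp(ξ)T(ξ,0) = 3sin(3ξ). The boundary conditions carry over: u(0,t) = u(π,t) = 0.
Solve for u:
  Using separation of variables u = X(ξ)G(t):
  Eigenfunctions: sin(nξ), n = 1, 2, 3, ...
  General solution: u(ξ, t) = Σ c_n sin(nξ) exp(-2n² t)
  Matching u(ξ,0) = 3sin(3ξ) term by term: c_3=3.
Hence u(ξ,t) = 3exp(-18t)sin(3ξ).
Transform back: T(ξ,t) = exp(-ξ)u(ξ,t).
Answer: T(ξ, t) = 3exp(-18t)exp(-ξ)sin(3ξ)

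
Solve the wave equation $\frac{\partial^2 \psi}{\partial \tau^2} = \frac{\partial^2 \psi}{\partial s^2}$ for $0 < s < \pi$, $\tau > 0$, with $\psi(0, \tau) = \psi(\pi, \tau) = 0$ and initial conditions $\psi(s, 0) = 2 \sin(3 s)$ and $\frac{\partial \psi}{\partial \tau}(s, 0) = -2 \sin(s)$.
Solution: Using separation of variables $\psi = X(s)T(\tau)$:
Eigenfunctions: $\sin(ns)$, $n = 1, 2, 3, \ldots$
General solution: $\psi(s, \tau) = \sum [A_n \cos(n \tau) + B_n \sin(n \tau)] \sin(ns)$
From $\psi(s,0) = 2 \sin(3 s)$: $A_3=2$. From $\psi_{\tau}(s,0) = -2 \sin(s)$, using $\psi_{\tau}(s,0) = \sum \omega_n B_n \sin(ns)$ with $\omega_n = n$: $B_1 = (-2)/1 = -2$.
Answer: $\psi(s, \tau) = -2 \sin(\tau) \sin(s) + 2 \sin(3 s) \cos(3 \tau)$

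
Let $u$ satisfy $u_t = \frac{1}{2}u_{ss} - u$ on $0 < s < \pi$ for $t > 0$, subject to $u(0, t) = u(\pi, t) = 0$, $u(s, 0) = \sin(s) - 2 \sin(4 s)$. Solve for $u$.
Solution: Substitute $u = e^{-t}w$, i.e. $w = e^{t}u$.
By the product rule, $u_t = e^{-t}(w_t - w)$, $u_{ss} = e^{-t}w_{ss}$.
Substituting into the PDE and dividing by $e^{-t}$: $w_t - w = \frac{1}{2}w_{ss} - w$.
The lower-order terms cancel, leaving the standard heat equation $w_t = \frac{1}{2}w_{ss}$.
Initial data for $w$: $w(s,0) = u(s,0) = \sin(s) - 2 \sin(4 s)$. The boundary conditions carry over: $w(0,t) = w(\pi,t) = 0$.
Solve for $w$:
  Using separation of variables $w = X(s)T(t)$:
  Eigenfunctions: $\sin(ns)$, $n = 1, 2, 3, \ldots$
  General solution: $w(s, t) = \sum c_n \sin(ns) e^{-n^2 t/2}$
  Matching $w(s,0) = \sin(s) - 2 \sin(4 s)$ term by term: $c_1=1, c_4=-2$.
Hence $w(s,t) = -2 e^{-8 t} \sin(4 s) + e^{-t/2} \sin(s)$.
Transform back: $u(s,t) = e^{-t}w(s,t)$.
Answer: $u(s, t) = -2 e^{-9 t} \sin(4 s) + e^{-3 t/2} \sin(s)$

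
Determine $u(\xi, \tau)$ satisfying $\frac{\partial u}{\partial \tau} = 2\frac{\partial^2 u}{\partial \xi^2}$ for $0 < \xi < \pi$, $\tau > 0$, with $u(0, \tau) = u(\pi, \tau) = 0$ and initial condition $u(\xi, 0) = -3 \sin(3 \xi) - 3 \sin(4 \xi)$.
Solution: Separating variables: $u = \sum c_n e^{-2n^2\tau} \sin(n\xi)$. From $u(\xi,0) = -3 \sin(3 \xi) - 3 \sin(4 \xi)$: $c_3=-3, c_4=-3$.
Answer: $u(\xi, \tau) = -3 e^{-18 \tau} \sin(3 \xi) - 3 e^{-32 \tau} \sin(4 \xi)$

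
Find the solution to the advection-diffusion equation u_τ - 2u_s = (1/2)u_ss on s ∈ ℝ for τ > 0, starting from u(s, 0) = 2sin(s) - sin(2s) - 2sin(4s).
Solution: Moving frame: η = s + 2τ, σ = τ, u = w(η,σ), so u_τ = w_σ + 2w_η and u_ss = w_ηη.
Hence u_τ - 2u_s = w_σ and the PDE becomes the heat equation w_σ = (1/2)w_ηη on η ∈ ℝ.
Initial data: w(η,0) = u(η,0) = 2sin(η) - sin(2η) - 2sin(4η). Each mode sin(nη) decays as exp(-n²σ/2) on ℝ, so w(η,σ) = Σ c_n exp(-n²σ/2) sin(nη) with c_1=2, c_2=-1, c_4=-2: w(η,σ) = -exp(-2σ)sin(2η) - 2exp(-8σ)sin(4η) + 2exp(-σ/2)sin(η).
Substituting back: u(s,τ) = w(s + 2τ, τ).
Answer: u(s, τ) = -exp(-2τ)sin(2s + 4τ) - 2exp(-8τ)sin(4s + 8τ) + 2exp(-τ/2)sin(s + 2τ)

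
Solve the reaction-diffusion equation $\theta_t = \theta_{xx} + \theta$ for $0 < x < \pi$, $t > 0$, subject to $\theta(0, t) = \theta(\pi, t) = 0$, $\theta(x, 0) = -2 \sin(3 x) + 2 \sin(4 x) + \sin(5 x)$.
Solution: Substitute $\theta = e^{t}u$.
Then $\theta_t = e^{t}(u_t + u)$, $\theta_{xx} = e^{t}u_{xx}$; substituting and dividing by $e^{t}$, the lower-order terms cancel: $u_t = u_{xx}$ (standard heat equation).
Data for $u$: $u(x,0) = \theta(x,0) = -2 \sin(3 x) + 2 \sin(4 x) + \sin(5 x)$. The boundary conditions carry over: $u(0,t) = u(\pi,t) = 0$.
Separating variables: $u = \sum c_n e^{-n^2t} \sin(nx)$. From $u(x,0) = -2 \sin(3 x) + 2 \sin(4 x) + \sin(5 x)$: $c_3=-2, c_4=2, c_5=1$.
So $u(x,t) = -2 e^{-9 t} \sin(3 x) + 2 e^{-16 t} \sin(4 x) + e^{-25 t} \sin(5 x)$, and $\theta(x,t) = e^{t}u(x,t)$.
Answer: $\theta(x, t) = -2 e^{-8 t} \sin(3 x) + 2 e^{-15 t} \sin(4 x) + e^{-24 t} \sin(5 x)$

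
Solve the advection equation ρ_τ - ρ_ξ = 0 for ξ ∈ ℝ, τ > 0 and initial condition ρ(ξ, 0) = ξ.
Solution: By characteristics (dξ/dτ = -1), ρ(ξ,τ) = f(ξ + τ) with f = ρ(·, 0).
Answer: ρ(ξ, τ) = ξ + τ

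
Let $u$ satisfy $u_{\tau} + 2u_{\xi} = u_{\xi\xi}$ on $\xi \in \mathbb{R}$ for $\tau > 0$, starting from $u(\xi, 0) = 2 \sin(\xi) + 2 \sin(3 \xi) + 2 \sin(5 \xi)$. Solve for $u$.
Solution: Moving frame: $\eta = \xi - 2\tau$, $\sigma = \tau$, $u = w(\eta,\sigma)$, so $u_{\tau} = w_{\sigma} - 2w_{\eta}$ and $u_{\xi\xi} = w_{\eta\eta}$.
Hence $u_{\tau} + 2u_{\xi} = w_{\sigma}$ and the PDE becomes the heat equation $w_{\sigma} = w_{\eta\eta}$ on $\eta \in \mathbb{R}$.
Initial data: $w(\eta,0) = u(\eta,0) = 2 \sin(\eta) + 2 \sin(3 \eta) + 2 \sin(5 \eta)$. Each mode $\sin(n\eta)$ decays as $e^{-n^2\sigma}$ on $\mathbb{R}$, so $w(\eta,\sigma) = \sum c_n e^{-n^2\sigma} \sin(n\eta)$ with $c_1=2, c_3=2, c_5=2$: $w(\eta,\sigma) = 2 e^{-\sigma} \sin(\eta) + 2 e^{-9 \sigma} \sin(3 \eta) + 2 e^{-25 \sigma} \sin(5 \eta)$.
Substituting back: $u(\xi,\tau) = w(\xi - 2\tau, \tau)$.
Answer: $u(\xi, \tau) = -2 e^{-\tau} \sin(2 \tau - \xi) - 2 e^{-9 \tau} \sin(6 \tau - 3 \xi) - 2 e^{-25 \tau} \sin(10 \tau - 5 \xi)$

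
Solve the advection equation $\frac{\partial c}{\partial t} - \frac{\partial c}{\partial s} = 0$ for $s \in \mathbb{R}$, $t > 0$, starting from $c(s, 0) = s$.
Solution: By characteristics ($ds/dt = -1$), $c(s,t) = f(s + t)$ with $f = c( \cdot , 0)$.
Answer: $c(s, t) = s + t$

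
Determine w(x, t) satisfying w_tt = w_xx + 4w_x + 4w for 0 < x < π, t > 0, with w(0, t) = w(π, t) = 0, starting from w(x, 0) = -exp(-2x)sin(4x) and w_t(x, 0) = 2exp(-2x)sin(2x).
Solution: Substitute w = exp(-2x)u, i.e. u = exp(2x)w.
By the product rule, w_x = exp(-2x)(u_x - 2u), w_xx = exp(-2x)(u_xx - 4u_x + 4u), w_tt = exp(-2x)u_tt.
Substituting into the PDE and dividing by exp(-2x): u_tt = (u_xx - 4u_x + 4u) + 4(u_x - 2u) + 4u.
The lower-order terms cancel, leaving the standard wave equation u_tt = u_xx.
Initial data for u: u(x,0) = exp(2x)w(x,0) = -sin(4x); u_t(x,0) = exp(2x)w_t(x,0) = 2sin(2x). The boundary conditions carry over: u(0,t) = u(π,t) = 0.
Solve for u:
  Using separation of variables u = X(x)T(t):
  Eigenfunctions: sin(nx), n = 1, 2, 3, ...
  General solution: u(x, t) = Σ [A_n cos(n t) + B_n sin(n t)] sin(nx)
  From u(x,0) = -sin(4x): A_4=-1. From u_t(x,0) = 2sin(2x), using u_t(x,0) = Σ ω_n B_n sin(nx) with ω_n = n: B_2 = 2/2 = 1.
Hence u(x,t) = sin(2t)sin(2x) - sin(4x)cos(4t).
Transform back: w(x,t) = exp(-2x)u(x,t).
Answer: w(x, t) = exp(-2x)sin(2t)sin(2x) - exp(-2x)sin(4x)cos(4t)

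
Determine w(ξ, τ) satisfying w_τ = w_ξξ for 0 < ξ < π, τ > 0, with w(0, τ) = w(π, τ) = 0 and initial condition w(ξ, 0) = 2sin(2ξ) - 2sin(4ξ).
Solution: Using separation of variables w = X(ξ)T(τ):
Eigenfunctions: sin(nξ), n = 1, 2, 3, ...
General solution: w(ξ, τ) = Σ c_n sin(nξ) exp(-n² τ)
Matching w(ξ,0) = 2sin(2ξ) - 2sin(4ξ) term by term: c_2=2, c_4=-2.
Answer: w(ξ, τ) = 2exp(-4τ)sin(2ξ) - 2exp(-16τ)sin(4ξ)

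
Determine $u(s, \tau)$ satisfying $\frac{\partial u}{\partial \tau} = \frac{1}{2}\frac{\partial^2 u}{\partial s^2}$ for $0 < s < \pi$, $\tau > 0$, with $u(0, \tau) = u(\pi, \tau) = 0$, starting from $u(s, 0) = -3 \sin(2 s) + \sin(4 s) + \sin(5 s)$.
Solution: Separating variables: $u = \sum c_n e^{-n^2\tau/2} \sin(ns)$. From $u(s,0) = -3 \sin(2 s) + \sin(4 s) + \sin(5 s)$: $c_2=-3, c_4=1, c_5=1$.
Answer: $u(s, \tau) = -3 e^{-2 \tau} \sin(2 s) + e^{-8 \tau} \sin(4 s) + e^{-25 \tau/2} \sin(5 s)$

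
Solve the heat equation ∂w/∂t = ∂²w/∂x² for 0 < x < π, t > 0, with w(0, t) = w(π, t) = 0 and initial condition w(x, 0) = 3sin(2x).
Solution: Using separation of variables w = X(x)T(t):
Eigenfunctions: sin(nx), n = 1, 2, 3, ...
General solution: w(x, t) = Σ c_n sin(nx) exp(-n² t)
Matching w(x,0) = 3sin(2x) term by term: c_2=3.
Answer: w(x, t) = 3exp(-4t)sin(2x)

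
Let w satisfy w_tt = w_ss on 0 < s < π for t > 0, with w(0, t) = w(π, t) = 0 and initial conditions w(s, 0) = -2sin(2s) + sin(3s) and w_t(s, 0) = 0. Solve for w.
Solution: Using separation of variables w = X(s)T(t):
Eigenfunctions: sin(ns), n = 1, 2, 3, ...
General solution: w(s, t) = Σ [A_n cos(n t) + B_n sin(n t)] sin(ns)
From w(s,0) = -2sin(2s) + sin(3s): A_2=-2, A_3=1. From w_t(s,0) = 0: all B_n = 0.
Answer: w(s, t) = -2sin(2s)cos(2t) + sin(3s)cos(3t)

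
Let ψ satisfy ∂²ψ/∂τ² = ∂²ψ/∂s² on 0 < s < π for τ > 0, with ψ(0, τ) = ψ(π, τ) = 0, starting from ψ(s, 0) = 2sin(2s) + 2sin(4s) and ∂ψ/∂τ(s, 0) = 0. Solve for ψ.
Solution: Separating variables: ψ = Σ [A_n cos(ω_n τ) + B_n sin(ω_n τ)] sin(ns), ω_n = n. From ICs: A_2=2, A_4=2.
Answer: ψ(s, τ) = 2sin(2s)cos(2τ) + 2sin(4s)cos(4τ)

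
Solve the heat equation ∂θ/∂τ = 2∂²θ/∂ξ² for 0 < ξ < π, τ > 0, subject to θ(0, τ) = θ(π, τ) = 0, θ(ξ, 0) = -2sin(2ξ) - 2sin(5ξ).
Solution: Separating variables: θ = Σ c_n exp(-2n²τ) sin(nξ). From θ(ξ,0) = -2sin(2ξ) - 2sin(5ξ): c_2=-2, c_5=-2.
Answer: θ(ξ, τ) = -2exp(-8τ)sin(2ξ) - 2exp(-50τ)sin(5ξ)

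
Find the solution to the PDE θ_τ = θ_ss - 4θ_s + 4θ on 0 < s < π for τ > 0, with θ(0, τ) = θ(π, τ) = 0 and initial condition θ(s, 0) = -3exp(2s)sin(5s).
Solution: Substitute θ = exp(2s)u.
Then θ_s = exp(2s)(u_s + 2u), θ_ss = exp(2s)(u_ss + 4u_s + 4u), θ_τ = exp(2s)u_τ; substituting and dividing by exp(2s), the lower-order terms cancel: u_τ = u_ss (standard heat equation).
Data for u: u(s,0) = exp(-2s)θ(s,0) = -3sin(5s). The boundary conditions carry over: u(0,τ) = u(π,τ) = 0.
Separating variables: u = Σ c_n exp(-n²τ) sin(ns). From u(s,0) = -3sin(5s): c_5=-3.
So u(s,τ) = -3exp(-25τ)sin(5s), and θ(s,τ) = exp(2s)u(s,τ).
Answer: θ(s, τ) = -3exp(2s)exp(-25τ)sin(5s)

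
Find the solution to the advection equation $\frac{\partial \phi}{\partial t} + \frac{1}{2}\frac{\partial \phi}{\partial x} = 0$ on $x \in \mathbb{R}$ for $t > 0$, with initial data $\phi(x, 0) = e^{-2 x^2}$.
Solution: By characteristics ($dx/dt = 1/2$), $\phi(x,t) = f(x - \frac{1}{2}t)$ with $f = \phi( \cdot , 0)$.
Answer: $\phi(x, t) = e^{-2 (-t/2 + x)^2}$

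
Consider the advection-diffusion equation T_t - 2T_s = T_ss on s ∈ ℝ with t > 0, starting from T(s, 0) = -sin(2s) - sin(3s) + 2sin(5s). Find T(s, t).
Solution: Change to a moving frame: let η = s + 2t, σ = t and write T(s,t) = u(η,σ).
By the chain rule T_t = u_σ + 2u_η, T_s = u_η, T_ss = u_ηη.
Then T_t - 2T_s = u_σ: the advection term cancels and the PDE becomes the heat equation u_σ = u_ηη on η ∈ ℝ.
Initial data: u(η,0) = T(η,0) = -sin(2η) - sin(3η) + 2sin(5η).
On η ∈ ℝ each mode satisfies (sin(nη))″ = -n² sin(nη), so exp(-n²σ) sin(nη) solves the heat equation; by superposition u(η,σ) = Σ c_n exp(-n²σ) sin(nη).
Reading off the coefficients: c_2=-1, c_3=-1, c_5=2, so u(η,σ) = -exp(-4σ)sin(2η) - exp(-9σ)sin(3η) + 2exp(-25σ)sin(5η).
Substituting back η = s + 2t, σ = t: T(s,t) = u(s + 2t, t).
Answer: T(s, t) = -exp(-4t)sin(2s + 4t) - exp(-9t)sin(3s + 6t) + 2exp(-25t)sin(5s + 10t)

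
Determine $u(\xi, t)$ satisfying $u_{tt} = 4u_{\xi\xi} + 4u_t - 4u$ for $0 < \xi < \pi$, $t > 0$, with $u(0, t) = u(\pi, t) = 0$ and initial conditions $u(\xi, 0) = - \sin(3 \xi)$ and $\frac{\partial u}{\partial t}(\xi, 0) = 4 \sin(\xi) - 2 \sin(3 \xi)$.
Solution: Substitute $u = e^{2t}w$, i.e. $w = e^{-2t}u$.
By the product rule, $u_t = e^{2t}(w_t + 2w)$, $u_{tt} = e^{2t}(w_{tt} + 4w_t + 4w)$, $u_{\xi\xi} = e^{2t}w_{\xi\xi}$.
Substituting into the PDE and dividing by $e^{2t}$: $w_{tt} + 4w_t + 4w = 4w_{\xi\xi} + 4(w_t + 2w) - 4w$.
The lower-order terms cancel, leaving the standard wave equation $w_{tt} = 4w_{\xi\xi}$.
Initial data for $w$: $w(\xi,0) = u(\xi,0) = - \sin(3 \xi)$; $w_t(\xi,0) = u_t(\xi,0) - 2u(\xi,0) = 4 \sin(\xi)$. The boundary conditions carry over: $w(0,t) = w(\pi,t) = 0$.
Solve for $w$:
  Using separation of variables $w = X(\xi)T(t)$:
  Eigenfunctions: $\sin(n\xi)$, $n = 1, 2, 3, \ldots$
  General solution: $w(\xi, t) = \sum [A_n \cos(2n t) + B_n \sin(2n t)] \sin(n\xi)$
  From $w(\xi,0) = - \sin(3 \xi)$: $A_3=-1$. From $w_t(\xi,0) = 4 \sin(\xi)$, using $w_t(\xi,0) = \sum \omega_n B_n \sin(n\xi)$ with $\omega_n = 2n$: $B_1 = 4/2 = 2$.
Hence $w(\xi,t) = 2 \sin(2 t) \sin(\xi) - \sin(3 \xi) \cos(6 t)$.
Transform back: $u(\xi,t) = e^{2t}w(\xi,t)$.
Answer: $u(\xi, t) = 2 e^{2 t} \sin(\xi) \sin(2 t) -  e^{2 t} \sin(3 \xi) \cos(6 t)$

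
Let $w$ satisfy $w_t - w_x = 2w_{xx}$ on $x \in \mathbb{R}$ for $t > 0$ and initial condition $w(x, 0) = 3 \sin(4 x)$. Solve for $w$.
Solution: Change to a moving frame: let $\eta = x + t$, $\sigma = t$ and write $w(x,t) = u(\eta,\sigma)$.
By the chain rule $w_t = u_{\sigma} + u_{\eta}$, $w_x = u_{\eta}$, $w_{xx} = u_{\eta\eta}$.
Then $w_t - w_x = u_{\sigma}$: the advection term cancels and the PDE becomes the heat equation $u_{\sigma} = 2u_{\eta\eta}$ on $\eta \in \mathbb{R}$.
Initial data: $u(\eta,0) = w(\eta,0) = 3 \sin(4 \eta)$.
On $\eta \in \mathbb{R}$ each mode satisfies $(\sin(n\eta))'' = -n^2 \sin(n\eta)$, so $e^{-2n^2\sigma} \sin(n\eta)$ solves the heat equation; by superposition $u(\eta,\sigma) = \sum c_n e^{-2n^2\sigma} \sin(n\eta)$.
Reading off the coefficients: $c_4=3$, so $u(\eta,\sigma) = 3 e^{-32 \sigma} \sin(4 \eta)$.
Substituting back $\eta = x + t$, $\sigma = t$: $w(x,t) = u(x + t, t)$.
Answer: $w(x, t) = 3 e^{-32 t} \sin(4 t + 4 x)$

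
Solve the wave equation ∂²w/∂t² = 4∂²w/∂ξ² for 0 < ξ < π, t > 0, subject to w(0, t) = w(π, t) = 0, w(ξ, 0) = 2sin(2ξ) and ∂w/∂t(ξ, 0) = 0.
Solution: Separating variables: w = Σ [A_n cos(ω_n t) + B_n sin(ω_n t)] sin(nξ), ω_n = 2n. From ICs: A_2=2.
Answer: w(ξ, t) = 2sin(2ξ)cos(4t)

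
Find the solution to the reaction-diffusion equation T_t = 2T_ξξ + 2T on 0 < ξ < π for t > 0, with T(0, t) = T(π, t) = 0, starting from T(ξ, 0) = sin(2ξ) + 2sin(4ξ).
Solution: Substitute T = exp(2t)u, i.e. u = exp(-2t)T.
By the product rule, T_t = exp(2t)(u_t + 2u), T_ξξ = exp(2t)u_ξξ.
Substituting into the PDE and dividing by exp(2t): u_t + 2u = 2u_ξξ + 2u.
The lower-order terms cancel, leaving the standard heat equation u_t = 2u_ξξ.
Initial data for u: u(ξ,0) = T(ξ,0) = sin(2ξ) + 2sin(4ξ). The boundary conditions carry over: u(0,t) = u(π,t) = 0.
Solve for u:
  Using separation of variables u = X(ξ)G(t):
  Eigenfunctions: sin(nξ), n = 1, 2, 3, ...
  General solution: u(ξ, t) = Σ c_n sin(nξ) exp(-2n² t)
  Matching u(ξ,0) = sin(2ξ) + 2sin(4ξ) term by term: c_2=1, c_4=2.
Hence u(ξ,t) = exp(-8t)sin(2ξ) + 2exp(-32t)sin(4ξ).
Transform back: T(ξ,t) = exp(2t)u(ξ,t).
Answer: T(ξ, t) = exp(-6t)sin(2ξ) + 2exp(-30t)sin(4ξ)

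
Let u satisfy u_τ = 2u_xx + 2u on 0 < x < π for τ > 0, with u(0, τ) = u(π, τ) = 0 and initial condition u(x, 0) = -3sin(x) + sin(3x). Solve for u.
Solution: Substitute u = exp(2τ)w, i.e. w = exp(-2τ)u.
By the product rule, u_τ = exp(2τ)(w_τ + 2w), u_xx = exp(2τ)w_xx.
Substituting into the PDE and dividing by exp(2τ): w_τ + 2w = 2w_xx + 2w.
The lower-order terms cancel, leaving the standard heat equation w_τ = 2w_xx.
Initial data for w: w(x,0) = u(x,0) = -3sin(x) + sin(3x). The boundary conditions carry over: w(0,τ) = w(π,τ) = 0.
Solve for w:
  Using separation of variables w = X(x)T(τ):
  Eigenfunctions: sin(nx), n = 1, 2, 3, ...
  General solution: w(x, τ) = Σ c_n sin(nx) exp(-2n² τ)
  Matching w(x,0) = -3sin(x) + sin(3x) term by term: c_1=-3, c_3=1.
Hence w(x,τ) = -3exp(-2τ)sin(x) + exp(-18τ)sin(3x).
Transform back: u(x,τ) = exp(2τ)w(x,τ).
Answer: u(x, τ) = -3sin(x) + exp(-16τ)sin(3x)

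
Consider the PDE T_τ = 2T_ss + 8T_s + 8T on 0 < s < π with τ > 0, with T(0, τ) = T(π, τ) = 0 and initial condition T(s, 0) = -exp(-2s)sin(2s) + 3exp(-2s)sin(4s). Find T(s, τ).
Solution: Substitute T = exp(-2s)u, i.e. u = exp(2s)T.
By the product rule, T_s = exp(-2s)(u_s - 2u), T_ss = exp(-2s)(u_ss - 4u_s + 4u), T_τ = exp(-2s)u_τ.
Substituting into the PDE and dividing by exp(-2s): u_τ = 2(u_ss - 4u_s + 4u) + 8(u_s - 2u) + 8u.
The lower-order terms cancel, leaving the standard heat equation u_τ = 2u_ss.
Initial data for u: u(s,0) = exp(2s)T(s,0) = -sin(2s) + 3sin(4s). The boundary conditions carry over: u(0,τ) = u(π,τ) = 0.
Solve for u:
  Using separation of variables u = X(s)G(τ):
  Eigenfunctions: sin(ns), n = 1, 2, 3, ...
  General solution: u(s, τ) = Σ c_n sin(ns) exp(-2n² τ)
  Matching u(s,0) = -sin(2s) + 3sin(4s) term by term: c_2=-1, c_4=3.
Hence u(s,τ) = -exp(-8τ)sin(2s) + 3exp(-32τ)sin(4s).
Transform back: T(s,τ) = exp(-2s)u(s,τ).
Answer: T(s, τ) = -exp(-2s)exp(-8τ)sin(2s) + 3exp(-2s)exp(-32τ)sin(4s)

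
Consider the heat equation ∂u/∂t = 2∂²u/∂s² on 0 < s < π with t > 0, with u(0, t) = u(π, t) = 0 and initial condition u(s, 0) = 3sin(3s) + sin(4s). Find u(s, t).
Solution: Using separation of variables u = X(s)T(t):
Eigenfunctions: sin(ns), n = 1, 2, 3, ...
General solution: u(s, t) = Σ c_n sin(ns) exp(-2n² t)
Matching u(s,0) = 3sin(3s) + sin(4s) term by term: c_3=3, c_4=1.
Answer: u(s, t) = 3exp(-18t)sin(3s) + exp(-32t)sin(4s)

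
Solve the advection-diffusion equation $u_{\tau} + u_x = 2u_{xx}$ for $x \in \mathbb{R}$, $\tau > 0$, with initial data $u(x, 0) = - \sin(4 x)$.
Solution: Moving frame: $\eta = x - \tau$, $\sigma = \tau$, $u = w(\eta,\sigma)$, so $u_{\tau} = w_{\sigma} - w_{\eta}$ and $u_{xx} = w_{\eta\eta}$.
Hence $u_{\tau} + u_x = w_{\sigma}$ and the PDE becomes the heat equation $w_{\sigma} = 2w_{\eta\eta}$ on $\eta \in \mathbb{R}$.
Initial data: $w(\eta,0) = u(\eta,0) = - \sin(4 \eta)$. Each mode $\sin(n\eta)$ decays as $e^{-2n^2\sigma}$ on $\mathbb{R}$, so $w(\eta,\sigma) = \sum c_n e^{-2n^2\sigma} \sin(n\eta)$ with $c_4=-1$: $w(\eta,\sigma) = - e^{-32 \sigma} \sin(4 \eta)$.
Substituting back: $u(x,\tau) = w(x - \tau, \tau)$.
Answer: $u(x, \tau) = e^{-32 \tau} \sin(4 \tau - 4 x)$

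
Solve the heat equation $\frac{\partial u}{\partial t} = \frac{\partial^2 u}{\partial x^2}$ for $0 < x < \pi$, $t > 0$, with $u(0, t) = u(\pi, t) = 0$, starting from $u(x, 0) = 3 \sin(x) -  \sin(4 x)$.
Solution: Separating variables: $u = \sum c_n e^{-n^2t} \sin(nx)$. From $u(x,0) = 3 \sin(x) - \sin(4 x)$: $c_1=3, c_4=-1$.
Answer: $u(x, t) = 3 e^{-t} \sin(x) -  e^{-16 t} \sin(4 x)$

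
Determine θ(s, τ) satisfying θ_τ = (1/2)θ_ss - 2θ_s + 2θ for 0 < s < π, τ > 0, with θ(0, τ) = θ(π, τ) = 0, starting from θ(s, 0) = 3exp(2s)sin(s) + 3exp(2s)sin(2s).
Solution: Substitute θ = exp(2s)u, i.e. u = exp(-2s)θ.
By the product rule, θ_s = exp(2s)(u_s + 2u), θ_ss = exp(2s)(u_ss + 4u_s + 4u), θ_τ = exp(2s)u_τ.
Substituting into the PDE and dividing by exp(2s): u_τ = (1/2)(u_ss + 4u_s + 4u) - 2(u_s + 2u) + 2u.
The lower-order terms cancel, leaving the standard heat equation u_τ = (1/2)u_ss.
Initial data for u: u(s,0) = exp(-2s)θ(s,0) = 3sin(s) + 3sin(2s). The boundary conditions carry over: u(0,τ) = u(π,τ) = 0.
Solve for u:
  Using separation of variables u = X(s)G(τ):
  Eigenfunctions: sin(ns), n = 1, 2, 3, ...
  General solution: u(s, τ) = Σ c_n sin(ns) exp(-n² τ/2)
  Matching u(s,0) = 3sin(s) + 3sin(2s) term by term: c_1=3, c_2=3.
Hence u(s,τ) = 3exp(-2τ)sin(2s) + 3exp(-τ/2)sin(s).
Transform back: θ(s,τ) = exp(2s)u(s,τ).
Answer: θ(s, τ) = 3exp(2s)exp(-2τ)sin(2s) + 3exp(2s)exp(-τ/2)sin(s)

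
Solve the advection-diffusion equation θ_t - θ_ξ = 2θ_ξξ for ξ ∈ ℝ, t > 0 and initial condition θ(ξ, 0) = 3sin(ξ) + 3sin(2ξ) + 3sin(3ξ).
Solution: Change to a moving frame: let η = ξ + t, σ = t and write θ(ξ,t) = u(η,σ).
By the chain rule θ_t = u_σ + u_η, θ_ξ = u_η, θ_ξξ = u_ηη.
Then θ_t - θ_ξ = u_σ: the advection term cancels and the PDE becomes the heat equation u_σ = 2u_ηη on η ∈ ℝ.
Initial data: u(η,0) = θ(η,0) = 3sin(η) + 3sin(2η) + 3sin(3η).
On η ∈ ℝ each mode satisfies (sin(nη))″ = -n² sin(nη), so exp(-2n²σ) sin(nη) solves the heat equation; by superposition u(η,σ) = Σ c_n exp(-2n²σ) sin(nη).
Reading off the coefficients: c_1=3, c_2=3, c_3=3, so u(η,σ) = 3exp(-2σ)sin(η) + 3exp(-8σ)sin(2η) + 3exp(-18σ)sin(3η).
Substituting back η = ξ + t, σ = t: θ(ξ,t) = u(ξ + t, t).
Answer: θ(ξ, t) = 3exp(-2t)sin(t + ξ) + 3exp(-8t)sin(2t + 2ξ) + 3exp(-18t)sin(3t + 3ξ)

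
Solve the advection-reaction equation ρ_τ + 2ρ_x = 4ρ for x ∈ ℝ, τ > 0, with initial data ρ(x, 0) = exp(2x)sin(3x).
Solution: Substitute ρ = exp(2x)u, i.e. u = exp(-2x)ρ.
By the product rule, ρ_x = exp(2x)(u_x + 2u), ρ_τ = exp(2x)u_τ.
Substituting into the PDE and dividing by exp(2x): u_τ + 2(u_x + 2u) = 4u.
The lower-order terms cancel, leaving the standard advection equation u_τ + 2u_x = 0.
Initial data for u: u(x,0) = exp(-2x)ρ(x,0) = sin(3x).
Solve for u:
  By method of characteristics (waves move right with speed 2):
  Along characteristics x - 2τ = const, u is constant, so u(x,τ) = f(x - 2τ) with f = u(·, 0).
Hence u(x,τ) = sin(3x - 6τ).
Transform back: ρ(x,τ) = exp(2x)u(x,τ).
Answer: ρ(x, τ) = exp(2x)sin(3x - 6τ)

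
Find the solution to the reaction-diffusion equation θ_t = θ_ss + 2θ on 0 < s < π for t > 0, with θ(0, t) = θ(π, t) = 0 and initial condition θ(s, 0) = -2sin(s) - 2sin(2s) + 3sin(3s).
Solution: Substitute θ = exp(2t)u.
Then θ_t = exp(2t)(u_t + 2u), θ_ss = exp(2t)u_ss; substituting and dividing by exp(2t), the lower-order terms cancel: u_t = u_ss (standard heat equation).
Data for u: u(s,0) = θ(s,0) = -2sin(s) - 2sin(2s) + 3sin(3s). The boundary conditions carry over: u(0,t) = u(π,t) = 0.
Separating variables: u = Σ c_n exp(-n²t) sin(ns). From u(s,0) = -2sin(s) - 2sin(2s) + 3sin(3s): c_1=-2, c_2=-2, c_3=3.
So u(s,t) = -2exp(-t)sin(s) - 2exp(-4t)sin(2s) + 3exp(-9t)sin(3s), and θ(s,t) = exp(2t)u(s,t).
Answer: θ(s, t) = -2exp(t)sin(s) - 2exp(-2t)sin(2s) + 3exp(-7t)sin(3s)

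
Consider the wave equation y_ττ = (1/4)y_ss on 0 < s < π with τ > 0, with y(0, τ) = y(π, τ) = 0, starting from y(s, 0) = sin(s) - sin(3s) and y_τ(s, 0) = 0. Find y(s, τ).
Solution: Using separation of variables y = X(s)T(τ):
Eigenfunctions: sin(ns), n = 1, 2, 3, ...
General solution: y(s, τ) = Σ [A_n cos(n τ/2) + B_n sin(n τ/2)] sin(ns)
From y(s,0) = sin(s) - sin(3s): A_1=1, A_3=-1. From y_τ(s,0) = 0: all B_n = 0.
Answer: y(s, τ) = sin(s)cos(τ/2) - sin(3s)cos(3τ/2)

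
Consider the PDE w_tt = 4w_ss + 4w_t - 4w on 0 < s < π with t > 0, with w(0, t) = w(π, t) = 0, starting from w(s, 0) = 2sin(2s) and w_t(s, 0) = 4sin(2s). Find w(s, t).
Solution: Substitute w = exp(2t)u, i.e. u = exp(-2t)w.
By the product rule, w_t = exp(2t)(u_t + 2u), w_tt = exp(2t)(u_tt + 4u_t + 4u), w_ss = exp(2t)u_ss.
Substituting into the PDE and dividing by exp(2t): u_tt + 4u_t + 4u = 4u_ss + 4(u_t + 2u) - 4u.
The lower-order terms cancel, leaving the standard wave equation u_tt = 4u_ss.
Initial data for u: u(s,0) = w(s,0) = 2sin(2s); u_t(s,0) = w_t(s,0) - 2w(s,0) = 0. The boundary conditions carry over: u(0,t) = u(π,t) = 0.
Solve for u:
  Using separation of variables u = X(s)T(t):
  Eigenfunctions: sin(ns), n = 1, 2, 3, ...
  General solution: u(s, t) = Σ [A_n cos(2n t) + B_n sin(2n t)] sin(ns)
  From u(s,0) = 2sin(2s): A_2=2. From u_t(s,0) = 0: all B_n = 0.
Hence u(s,t) = 2sin(2s)cos(4t).
Transform back: w(s,t) = exp(2t)u(s,t).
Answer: w(s, t) = 2exp(2t)sin(2s)cos(4t)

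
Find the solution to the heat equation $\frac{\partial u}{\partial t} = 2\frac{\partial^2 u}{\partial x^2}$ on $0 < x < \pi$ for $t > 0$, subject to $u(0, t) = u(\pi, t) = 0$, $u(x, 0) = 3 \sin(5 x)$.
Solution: Using separation of variables $u = X(x)T(t)$:
Eigenfunctions: $\sin(nx)$, $n = 1, 2, 3, \ldots$
General solution: $u(x, t) = \sum c_n \sin(nx) e^{-2n^2 t}$
Matching $u(x,0) = 3 \sin(5 x)$ term by term: $c_5=3$.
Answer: $u(x, t) = 3 e^{-50 t} \sin(5 x)$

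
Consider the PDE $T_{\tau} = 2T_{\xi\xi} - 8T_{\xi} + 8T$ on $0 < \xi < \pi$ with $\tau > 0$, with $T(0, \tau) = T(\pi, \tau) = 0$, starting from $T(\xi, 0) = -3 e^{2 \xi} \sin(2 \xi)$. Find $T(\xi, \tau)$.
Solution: Substitute $T = e^{2\xi}u$, i.e. $u = e^{-2\xi}T$.
By the product rule, $T_{\xi} = e^{2\xi}(u_{\xi} + 2u)$, $T_{\xi\xi} = e^{2\xi}(u_{\xi\xi} + 4u_{\xi} + 4u)$, $T_{\tau} = e^{2\xi}u_{\tau}$.
Substituting into the PDE and dividing by $e^{2\xi}$: $u_{\tau} = 2(u_{\xi\xi} + 4u_{\xi} + 4u) - 8(u_{\xi} + 2u) + 8u$.
The lower-order terms cancel, leaving the standard heat equation $u_{\tau} = 2u_{\xi\xi}$.
Initial data for $u$: $u(\xi,0) = e^{-2\xi}T(\xi,0) = -3 \sin(2 \xi)$. The boundary conditions carry over: $u(0,\tau) = u(\pi,\tau) = 0$.
Solve for $u$:
  Using separation of variables $u = X(\xi)G(\tau)$:
  Eigenfunctions: $\sin(n\xi)$, $n = 1, 2, 3, \ldots$
  General solution: $u(\xi, \tau) = \sum c_n \sin(n\xi) e^{-2n^2 \tau}$
  Matching $u(\xi,0) = -3 \sin(2 \xi)$ term by term: $c_2=-3$.
Hence $u(\xi,\tau) = -3 e^{-8 \tau} \sin(2 \xi)$.
Transform back: $T(\xi,\tau) = e^{2\xi}u(\xi,\tau)$.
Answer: $T(\xi, \tau) = -3 e^{-8 \tau} e^{2 \xi} \sin(2 \xi)$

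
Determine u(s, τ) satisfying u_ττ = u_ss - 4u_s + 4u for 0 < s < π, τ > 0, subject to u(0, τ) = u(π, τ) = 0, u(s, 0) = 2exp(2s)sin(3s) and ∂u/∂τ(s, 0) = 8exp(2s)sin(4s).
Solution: Substitute u = exp(2s)w.
Then u_s = exp(2s)(w_s + 2w), u_ss = exp(2s)(w_ss + 4w_s + 4w), u_ττ = exp(2s)w_ττ; substituting and dividing by exp(2s), the lower-order terms cancel: w_ττ = w_ss (standard wave equation).
Data for w: w(s,0) = exp(-2s)u(s,0) = 2sin(3s); w_τ(s,0) = exp(-2s)u_τ(s,0) = 8sin(4s). The boundary conditions carry over: w(0,τ) = w(π,τ) = 0.
Separating variables: w = Σ [A_n cos(ω_n τ) + B_n sin(ω_n τ)] sin(ns), ω_n = n. From ICs (B_n = velocity coefficient / ω_n): A_3=2, B_4=2.
So w(s,τ) = 2sin(3s)cos(3τ) + 2sin(4s)sin(4τ), and u(s,τ) = exp(2s)w(s,τ).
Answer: u(s, τ) = 2exp(2s)sin(3s)cos(3τ) + 2exp(2s)sin(4s)sin(4τ)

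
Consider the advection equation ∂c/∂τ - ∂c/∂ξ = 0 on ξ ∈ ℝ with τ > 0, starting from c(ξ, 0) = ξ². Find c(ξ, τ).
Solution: By characteristics (dξ/dτ = -1), c(ξ,τ) = f(ξ + τ) with f = c(·, 0).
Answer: c(ξ, τ) = ξ² + 2ξτ + τ²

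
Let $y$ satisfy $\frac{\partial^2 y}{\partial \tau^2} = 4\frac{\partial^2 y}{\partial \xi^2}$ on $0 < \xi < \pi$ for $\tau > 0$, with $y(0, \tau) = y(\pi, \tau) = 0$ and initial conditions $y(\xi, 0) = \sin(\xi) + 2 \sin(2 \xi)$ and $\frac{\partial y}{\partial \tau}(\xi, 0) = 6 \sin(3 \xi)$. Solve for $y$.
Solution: Using separation of variables $y = X(\xi)T(\tau)$:
Eigenfunctions: $\sin(n\xi)$, $n = 1, 2, 3, \ldots$
General solution: $y(\xi, \tau) = \sum [A_n \cos(2n \tau) + B_n \sin(2n \tau)] \sin(n\xi)$
From $y(\xi,0) = \sin(\xi) + 2 \sin(2 \xi)$: $A_1=1, A_2=2$. From $y_{\tau}(\xi,0) = 6 \sin(3 \xi)$, using $y_{\tau}(\xi,0) = \sum \omega_n B_n \sin(n\xi)$ with $\omega_n = 2n$: $B_3 = 6/6 = 1$.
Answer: $y(\xi, \tau) = \sin(6 \tau) \sin(3 \xi) + \sin(\xi) \cos(2 \tau) + 2 \sin(2 \xi) \cos(4 \tau)$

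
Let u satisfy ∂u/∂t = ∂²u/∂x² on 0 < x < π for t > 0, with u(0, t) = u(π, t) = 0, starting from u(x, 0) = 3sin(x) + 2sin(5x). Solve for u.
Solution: Using separation of variables u = X(x)T(t):
Eigenfunctions: sin(nx), n = 1, 2, 3, ...
General solution: u(x, t) = Σ c_n sin(nx) exp(-n² t)
Matching u(x,0) = 3sin(x) + 2sin(5x) term by term: c_1=3, c_5=2.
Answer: u(x, t) = 3exp(-t)sin(x) + 2exp(-25t)sin(5x)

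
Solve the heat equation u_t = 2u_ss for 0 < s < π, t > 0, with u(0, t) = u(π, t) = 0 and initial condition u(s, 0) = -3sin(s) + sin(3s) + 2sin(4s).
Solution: Separating variables: u = Σ c_n exp(-2n²t) sin(ns). From u(s,0) = -3sin(s) + sin(3s) + 2sin(4s): c_1=-3, c_3=1, c_4=2.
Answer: u(s, t) = -3exp(-2t)sin(s) + exp(-18t)sin(3s) + 2exp(-32t)sin(4s)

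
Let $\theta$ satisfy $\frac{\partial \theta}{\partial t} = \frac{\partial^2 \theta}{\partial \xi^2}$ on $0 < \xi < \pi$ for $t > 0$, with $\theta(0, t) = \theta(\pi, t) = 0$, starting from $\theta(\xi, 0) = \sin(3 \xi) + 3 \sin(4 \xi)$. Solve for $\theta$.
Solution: Using separation of variables $\theta = X(\xi)G(t)$:
Eigenfunctions: $\sin(n\xi)$, $n = 1, 2, 3, \ldots$
General solution: $\theta(\xi, t) = \sum c_n \sin(n\xi) e^{-n^2 t}$
Matching $\theta(\xi,0) = \sin(3 \xi) + 3 \sin(4 \xi)$ term by term: $c_3=1, c_4=3$.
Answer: $\theta(\xi, t) = e^{-9 t} \sin(3 \xi) + 3 e^{-16 t} \sin(4 \xi)$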